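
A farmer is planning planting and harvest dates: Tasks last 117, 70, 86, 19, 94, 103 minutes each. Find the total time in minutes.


Durations: 117, 70, 86, 19, 94, 103
Running sum: 117
+ 70 = 187
+ 86 = 273
+ 19 = 292
+ 94 = 386
+ 103 = 489
Total duration: 489 minutes
That is 8 hours and 9 minutes

489


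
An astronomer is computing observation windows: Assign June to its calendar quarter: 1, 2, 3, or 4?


Month: June (month 6)
Q1: January-March (months 1-3)
Q2: April-June (months 4-6)
Q3: July-September (months 7-9)
Q4: October-December (months 10-12)
Month 6 falls in Q2

2


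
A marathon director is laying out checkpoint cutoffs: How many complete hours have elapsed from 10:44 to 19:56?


Start: 10:44
End: 19:56
Hour difference: 19 - 10 = 9 hours
Minute difference: 56 - 44 = 12 minutes
Total minutes: 552
Complete hours: 552 / 60 = 9 (remainder 12)

9


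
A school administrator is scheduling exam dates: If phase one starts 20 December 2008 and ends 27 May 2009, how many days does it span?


Start date: 2008-12-20
End date: 2009-05-27
Dec 2008: +12 days
Jan 2009: +31 days
Feb 2009: +28 days
... (3 more months)
Total: 158 days

158


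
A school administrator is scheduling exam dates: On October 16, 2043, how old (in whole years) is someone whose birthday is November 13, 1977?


Birth: 1977-11-13
Reference: 2043-10-16
Year difference: 2043 - 1977 = 66
Has birthday (11-13) occurred by 10-16? No
Birthday not yet reached this year -> subtract 1
Age in full years: 65

65


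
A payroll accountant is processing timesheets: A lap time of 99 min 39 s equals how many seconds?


Minutes: 99
Seconds: 39
Convert minutes to seconds: 99 x 60 = 5940
Add remaining seconds: 5940 + 39 = 5979

5979


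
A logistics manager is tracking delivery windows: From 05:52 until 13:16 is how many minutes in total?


Start time: 05:52 = 352 minutes from midnight
End time: 13:16 = 796 minutes from midnight
Difference: 796 - 352 = 444 minutes
That is 7 hours and 24 minutes

444


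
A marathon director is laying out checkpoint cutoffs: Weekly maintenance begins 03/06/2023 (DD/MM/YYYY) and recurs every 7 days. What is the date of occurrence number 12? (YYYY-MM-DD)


First occurrence: 2023-06-03 (occurrence 1)
Each occurrence is 7 days after the previous.
Occurrence 12 is 11 weeks after the first.
11 weeks = 77 days
2023-06-03 + 77 days = 2023-08-19

2023-08-19


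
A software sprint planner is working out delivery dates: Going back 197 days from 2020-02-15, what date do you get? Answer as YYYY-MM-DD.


Start: 2020-02-15
Subtracting 197 days
Days already passed in February: 15
After going back through February: 182 more days to subtract
January 2020: 31 days, 151 remaining
December 2019: 31 days, 120 remaining
November 2019: 30 days, 90 remaining
October 2019: 31 days, 59 remaining
Result: 2019-08-02

2019-08-02


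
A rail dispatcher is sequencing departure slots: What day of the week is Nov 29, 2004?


Date: 2004-11-29
January 1, 2004 is a Thursday
Day of year: 334
Offset from Jan 1: 333 days
333 mod 7 = 4
Result: Monday

Monday


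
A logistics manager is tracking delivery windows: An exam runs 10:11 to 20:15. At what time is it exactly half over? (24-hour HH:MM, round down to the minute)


Start time: 10:11 = 611 minutes from midnight
End time: 20:15 = 1215 minutes from midnight
Sum: 611 + 1215 = 1826
Midpoint: 1826 / 2 = 913 minutes
Convert: 913 / 60 = 15 hours, 13 minutes
Result: 15:13

15:13


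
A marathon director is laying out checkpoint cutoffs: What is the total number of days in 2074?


Year: 2074
Check leap year rules:
Divisible by 4? No
2074 is not a leap year
Days: 365

365


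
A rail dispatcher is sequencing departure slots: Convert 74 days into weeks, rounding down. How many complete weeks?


Total days: 74
Days per week: 7
Division: 74 / 7 = 10 remainder 4
Complete weeks: 10
Remaining days: 4

10


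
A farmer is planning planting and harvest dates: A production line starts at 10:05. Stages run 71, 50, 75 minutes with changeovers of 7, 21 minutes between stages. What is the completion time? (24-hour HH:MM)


Start: 10:05 = 605 min from midnight
  after task 1 (71 min): 11:16
  after break (7 min): 11:23
  after task 2 (50 min): 12:13
  after break (21 min): 12:34
  after task 3 (75 min): 13:49
Total elapsed: 224 minutes
End time: 13:49

13:49


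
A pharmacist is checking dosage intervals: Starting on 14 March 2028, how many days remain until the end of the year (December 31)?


Start: March 14, 2028
End: December 31, 2028
Days left in March: 17
April: 30
May: 31
June: 30
July: 31
... plus remaining months
Sum of remaining months: 275
Total: 17 + 275 = 292

292


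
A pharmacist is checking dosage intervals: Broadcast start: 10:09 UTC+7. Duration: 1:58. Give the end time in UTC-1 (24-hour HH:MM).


Start: 10:09 in UTC+7
Step 1 - add duration:
  minutes: 9 + 58 = 67 (carry 1h)
  hours: 10 + 1 + 1 = 12
  end in UTC+7: 12:07
Step 2 - convert UTC+7 -> UTC-1:
  offset difference: -1 - (7) = -8 hours
  12 + (-8) = 4 -> mod 24 = 4
Result: 04:07 in UTC-1

04:07


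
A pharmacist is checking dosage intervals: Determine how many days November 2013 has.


Month: November
Year: 2013
November is a 30-day month
Total: 30 days

30


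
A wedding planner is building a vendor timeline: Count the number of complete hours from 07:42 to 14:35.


Start: 07:42
End: 14:35
Hour difference: 14 - 7 = 7 hours
Minute difference: 35 - 42 = -7 minutes
Total minutes: 413
Complete hours: 413 / 60 = 6 (remainder 53)

6


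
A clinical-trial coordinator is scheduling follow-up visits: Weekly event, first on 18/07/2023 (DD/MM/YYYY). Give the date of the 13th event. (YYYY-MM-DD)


First occurrence: 2023-07-18 (occurrence 1)
Each occurrence is 7 days after the previous.
Occurrence 13 is 12 weeks after the first.
12 weeks = 84 days
2023-07-18 + 84 days = 2023-10-10

2023-10-10


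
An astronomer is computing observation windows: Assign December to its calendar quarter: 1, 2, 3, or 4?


Month: December (month 12)
Q1: January-March (months 1-3)
Q2: April-June (months 4-6)
Q3: July-September (months 7-9)
Q4: October-December (months 10-12)
Month 12 falls in Q4

4


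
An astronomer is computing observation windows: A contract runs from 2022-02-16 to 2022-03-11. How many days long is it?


Start date: 2022-02-16
End date: 2022-03-11
Feb 2022: +13 days
Mar 2022: +10 days
Total: 23 days

23


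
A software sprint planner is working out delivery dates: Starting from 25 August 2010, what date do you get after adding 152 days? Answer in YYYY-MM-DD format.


Start: 2010-08-25
Adding 152 days
Days remaining in August: 6
After August: 146 days still to add
September 2010: 30 days, 116 remaining
October 2010: 31 days, 85 remaining
November 2010: 30 days, 55 remaining
December 2010: 31 days, 24 remaining
Result: 2011-01-24

2011-01-24


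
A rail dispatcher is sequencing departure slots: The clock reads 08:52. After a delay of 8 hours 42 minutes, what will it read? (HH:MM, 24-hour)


Start time: 08:52
Adding: 8 hours 42 minutes
Minutes: 52 + 42 = 94
Minute overflow: 94 >= 60, so carry 1 hour, minutes = 34
Hours: 8 + 8 + 1 = 17
Result: 17:34

17:34


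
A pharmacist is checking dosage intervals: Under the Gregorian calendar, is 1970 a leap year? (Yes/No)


Year: 1970
Divisible by 4? 1970 / 4 = 492.5 -> No
Not divisible by 4, so NOT a leap year

No


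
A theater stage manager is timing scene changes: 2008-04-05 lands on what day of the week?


Date: 2008-04-05
January 1, 2008 is a Tuesday
Day of year: 96
Offset from Jan 1: 95 days
95 mod 7 = 4
Result: Saturday

Saturday


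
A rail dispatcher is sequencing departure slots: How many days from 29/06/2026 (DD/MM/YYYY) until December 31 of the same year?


Start: June 29, 2026
End: December 31, 2026
Days left in June: 1
July: 31
August: 31
September: 30
October: 31
... plus remaining months
Sum of remaining months: 184
Total: 1 + 184 = 185

185


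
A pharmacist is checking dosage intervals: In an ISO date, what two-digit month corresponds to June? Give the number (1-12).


Calendar month order:
5. May
6. June <--
7. July
June is month number 6

6


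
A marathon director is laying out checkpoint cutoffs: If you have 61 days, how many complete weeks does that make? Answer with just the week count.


Total days: 61
Days per week: 7
Division: 61 / 7 = 8 remainder 5
Complete weeks: 8
Remaining days: 5

8


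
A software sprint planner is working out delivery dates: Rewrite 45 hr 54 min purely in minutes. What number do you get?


Hours: 45
Extra minutes: 54
Minutes per hour: 60
Hours to minutes: 45 x 60 = 2700
Total: 2700 + 54 = 2754

2754


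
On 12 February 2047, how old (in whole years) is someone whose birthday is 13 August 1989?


Birth: 1989-08-13
Reference: 2047-02-12
Year difference: 2047 - 1989 = 58
Has birthday (08-13) occurred by 02-12? No
Birthday not yet reached this year -> subtract 1
Age in full years: 57

57


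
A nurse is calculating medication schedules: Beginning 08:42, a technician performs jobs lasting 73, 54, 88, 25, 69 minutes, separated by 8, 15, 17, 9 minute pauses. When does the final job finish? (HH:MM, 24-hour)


Start: 08:42 = 522 min from midnight
  after task 1 (73 min): 09:55
  after break (8 min): 10:03
  after task 2 (54 min): 10:57
  after break (15 min): 11:12
  after task 3 (88 min): 12:40
  after break (17 min): 12:57
  after task 4 (25 min): 13:22
  after break (9 min): 13:31
  after task 5 (69 min): 14:40
Total elapsed: 358 minutes
End time: 14:40

14:40


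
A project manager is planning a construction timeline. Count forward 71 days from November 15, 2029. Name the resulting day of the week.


Start: 2029-11-15 (Thursday)
Step 1 - find target date: add 71 days
  2029-11-15 + 71 days = 2030-01-25
Step 2 - day of week:
  71 mod 7 = 1
  Thursday + 1 days -> Friday
Result: Friday (2030-01-25)

Friday


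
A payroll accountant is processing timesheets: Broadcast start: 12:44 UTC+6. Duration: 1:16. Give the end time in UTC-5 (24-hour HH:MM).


Start: 12:44 in UTC+6
Step 1 - add duration:
  minutes: 44 + 16 = 60 (carry 1h)
  hours: 12 + 1 + 1 = 14
  end in UTC+6: 14:00
Step 2 - convert UTC+6 -> UTC-5:
  offset difference: -5 - (6) = -11 hours
  14 + (-11) = 3 -> mod 24 = 3
Result: 03:00 in UTC-5

03:00


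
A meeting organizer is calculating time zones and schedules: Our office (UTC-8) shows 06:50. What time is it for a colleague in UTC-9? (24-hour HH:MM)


Local time: 06:50 at UTC-8 (offset -8h)
Target zone: UTC-9 (offset -9h)
Difference: -9 - (-8) = -1 hours
Calculation: 6 + (-1) = 5
Result: 05:50

05:50


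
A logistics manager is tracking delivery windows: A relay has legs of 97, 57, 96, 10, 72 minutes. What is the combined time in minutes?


Durations: 97, 57, 96, 10, 72
Running sum: 97
+ 57 = 154
+ 96 = 250
+ 10 = 260
+ 72 = 332
Total duration: 332 minutes
That is 5 hours and 32 minutes

332


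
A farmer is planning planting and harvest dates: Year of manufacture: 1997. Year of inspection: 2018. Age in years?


Birth year: 1997
Current year: 2018
Age = current year - birth year
Age = 2018 - 1997 = 21

21


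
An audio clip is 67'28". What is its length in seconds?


Minutes: 67
Seconds: 28
Convert minutes to seconds: 67 x 60 = 4020
Add remaining seconds: 4020 + 28 = 4048

4048


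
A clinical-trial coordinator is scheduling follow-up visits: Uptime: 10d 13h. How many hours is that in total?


Days: 10
Extra hours: 13
Hours per day: 24
Days to hours: 10 x 24 = 240
Total: 240 + 13 = 253

253


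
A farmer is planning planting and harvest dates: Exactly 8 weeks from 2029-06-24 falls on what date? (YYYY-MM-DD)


Start: 2029-06-24
Weeks to add: 8
Convert to days: 8 x 7 = 56 days
Add 56 days to 2029-06-24
Result: 2029-08-19

2029-08-19


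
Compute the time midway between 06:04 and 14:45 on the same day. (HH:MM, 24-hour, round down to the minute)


Start time: 06:04 = 364 minutes from midnight
End time: 14:45 = 885 minutes from midnight
Sum: 364 + 885 = 1249
Midpoint: 1249 / 2 = 624 minutes
Convert: 624 / 60 = 10 hours, 24 minutes
Result: 10:24

10:24


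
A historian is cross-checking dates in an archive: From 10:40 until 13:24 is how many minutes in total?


Start time: 10:40 = 640 minutes from midnight
End time: 13:24 = 804 minutes from midnight
Difference: 804 - 640 = 164 minutes
That is 2 hours and 44 minutes

164


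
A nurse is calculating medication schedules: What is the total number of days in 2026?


Year: 2026
Check leap year rules:
Divisible by 4? No
2026 is not a leap year
Days: 365

365


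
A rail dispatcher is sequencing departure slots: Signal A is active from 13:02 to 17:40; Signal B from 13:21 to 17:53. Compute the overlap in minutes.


Interval A: [782, 1060] minutes from midnight
Interval B: [801, 1073] minutes from midnight
Overlap start = max(782, 801) = 801
Overlap end = min(1060, 1073) = 1060
Overlap = 1060 - 801 = 259 minutes

259


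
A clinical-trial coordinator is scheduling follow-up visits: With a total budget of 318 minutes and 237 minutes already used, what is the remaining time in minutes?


Total budget: 318 minutes
Time used: 237 minutes
Remaining: 318 - 237 = 81 minutes
Percent used: 74.5%
Percent remaining: 25.5%

81


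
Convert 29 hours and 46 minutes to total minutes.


Hours: 29
Minutes: 46
Convert hours to minutes: 29 x 60 = 1740
Add remaining minutes: 1740 + 46 = 1786

1786


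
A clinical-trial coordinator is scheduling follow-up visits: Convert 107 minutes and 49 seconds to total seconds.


Minutes: 107
Extra seconds: 49
Seconds per minute: 60
Minutes to seconds: 107 x 60 = 6420
Total: 6420 + 49 = 6469

6469


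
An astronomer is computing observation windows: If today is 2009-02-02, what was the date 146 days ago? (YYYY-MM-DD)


Start: 2009-02-02
Subtracting 146 days
Days already passed in February: 2
After going back through February: 144 more days to subtract
January 2009: 31 days, 113 remaining
December 2008: 31 days, 82 remaining
November 2008: 30 days, 52 remaining
October 2008: 31 days, 21 remaining
Result: 2008-09-09

2008-09-09


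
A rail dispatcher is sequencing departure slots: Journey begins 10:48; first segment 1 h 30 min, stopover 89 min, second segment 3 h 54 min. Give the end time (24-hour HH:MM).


Depart: 10:48
Leg 1: +90 min -> 12:18
Layover: +89 min -> 13:47
Leg 2: +234 min -> 17:41
Total travel: 413 minutes = 6h 53m
Arrival: 17:41

17:41


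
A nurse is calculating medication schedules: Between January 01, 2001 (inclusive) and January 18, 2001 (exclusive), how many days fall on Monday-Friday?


Start: 2001-01-01 (Monday)
End (exclusive): 2001-01-18 (Thursday)
Total calendar days: 17
Full weeks: 17 // 7 = 2 -> 10 weekdays
Remaining 3 days starting on Monday:
  Mon(w), Tue(w), Wed(w) -> 3 weekdays
Total business days: 10 + 3 = 13

13


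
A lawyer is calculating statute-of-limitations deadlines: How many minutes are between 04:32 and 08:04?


Start time: 04:32 = 272 minutes from midnight
End time: 08:04 = 484 minutes from midnight
Difference: 484 - 272 = 212 minutes
That is 3 hours and 32 minutes

212


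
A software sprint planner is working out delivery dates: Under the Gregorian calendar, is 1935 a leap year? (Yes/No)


Year: 1935
Divisible by 4? 1935 / 4 = 483.75 -> No
Not divisible by 4, so NOT a leap year

No


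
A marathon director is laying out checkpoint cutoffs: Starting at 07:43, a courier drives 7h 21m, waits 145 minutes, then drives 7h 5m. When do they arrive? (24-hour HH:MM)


Depart: 07:43
Leg 1: +441 min -> 15:04
Layover: +145 min -> 17:29
Leg 2: +425 min -> 00:34
Total travel: 1011 minutes = 16h 51m
Arrival: 00:34

00:34


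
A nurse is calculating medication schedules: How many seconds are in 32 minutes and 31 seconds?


Minutes: 32
Seconds: 31
Convert minutes to seconds: 32 x 60 = 1920
Add remaining seconds: 1920 + 31 = 1951

1951


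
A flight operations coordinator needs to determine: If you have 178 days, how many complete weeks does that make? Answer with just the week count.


Total days: 178
Days per week: 7
Division: 178 / 7 = 25 remainder 3
Complete weeks: 25
Remaining days: 3

25


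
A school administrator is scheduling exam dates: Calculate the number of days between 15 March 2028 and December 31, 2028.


Start: March 15, 2028
End: December 31, 2028
Days left in March: 16
April: 30
May: 31
June: 30
July: 31
... plus remaining months
Sum of remaining months: 275
Total: 16 + 275 = 291

291


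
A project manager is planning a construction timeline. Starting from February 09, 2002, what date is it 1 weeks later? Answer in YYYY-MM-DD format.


Start: 2002-02-09
Weeks to add: 1
Convert to days: 1 x 7 = 7 days
Add 7 days to 2002-02-09
Result: 2002-02-16

2002-02-16


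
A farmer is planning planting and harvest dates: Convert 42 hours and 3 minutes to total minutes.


Hours: 42
Minutes: 3
Convert hours to minutes: 42 x 60 = 2520
Add remaining minutes: 2520 + 3 = 2523

2523


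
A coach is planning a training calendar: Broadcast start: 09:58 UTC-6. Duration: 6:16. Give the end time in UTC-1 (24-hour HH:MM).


Start: 09:58 in UTC-6
Step 1 - add duration:
  minutes: 58 + 16 = 74 (carry 1h)
  hours: 9 + 6 + 1 = 16
  end in UTC-6: 16:14
Step 2 - convert UTC-6 -> UTC-1:
  offset difference: -1 - (-6) = 5 hours
  16 + (5) = 21 -> mod 24 = 21
Result: 21:14 in UTC-1

21:14


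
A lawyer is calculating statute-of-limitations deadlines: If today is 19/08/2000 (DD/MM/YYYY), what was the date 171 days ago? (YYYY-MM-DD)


Start: 2000-08-19
Subtracting 171 days
Days already passed in August: 19
After going back through August: 152 more days to subtract
July 2000: 31 days, 121 remaining
June 2000: 30 days, 91 remaining
May 2000: 31 days, 60 remaining
April 2000: 30 days, 30 remaining
Result: 2000-03-01

2000-03-01


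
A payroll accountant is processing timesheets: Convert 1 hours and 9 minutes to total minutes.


Hours: 1
Extra minutes: 9
Minutes per hour: 60
Hours to minutes: 1 x 60 = 60
Total: 60 + 9 = 69

69


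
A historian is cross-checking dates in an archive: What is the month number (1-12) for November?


Calendar month order:
10. October
11. November <--
12. December
November is month number 11

11


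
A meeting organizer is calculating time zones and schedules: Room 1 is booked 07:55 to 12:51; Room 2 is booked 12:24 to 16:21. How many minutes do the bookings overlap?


Interval A: [475, 771] minutes from midnight
Interval B: [744, 981] minutes from midnight
Overlap start = max(475, 744) = 744
Overlap end = min(771, 981) = 771
Overlap = 771 - 744 = 27 minutes

27


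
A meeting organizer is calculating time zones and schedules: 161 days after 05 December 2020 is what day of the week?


Start: 2020-12-05 (Saturday)
Step 1 - find target date: add 161 days
  2020-12-05 + 161 days = 2021-05-15
Step 2 - day of week:
  161 mod 7 = 0
  Saturday + 0 days -> Saturday
Result: Saturday (2021-05-15)

Saturday


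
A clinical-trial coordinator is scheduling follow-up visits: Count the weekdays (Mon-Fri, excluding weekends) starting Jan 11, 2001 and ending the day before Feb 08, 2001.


Start: 2001-01-11 (Thursday)
End (exclusive): 2001-02-08 (Thursday)
Total calendar days: 28
Full weeks: 28 // 7 = 4 -> 20 weekdays
Remaining 0 days starting on Thursday:
Total business days: 20 + 0 = 20

20


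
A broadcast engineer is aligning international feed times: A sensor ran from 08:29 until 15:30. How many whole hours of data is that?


Start: 08:29
End: 15:30
Hour difference: 15 - 8 = 7 hours
Minute difference: 30 - 29 = 1 minutes
Total minutes: 421
Complete hours: 421 / 60 = 7 (remainder 1)

7


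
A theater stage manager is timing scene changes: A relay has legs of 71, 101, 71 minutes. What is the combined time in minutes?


Durations: 71, 101, 71
Running sum: 71
+ 101 = 172
+ 71 = 243
Total duration: 243 minutes
That is 4 hours and 3 minutes

243


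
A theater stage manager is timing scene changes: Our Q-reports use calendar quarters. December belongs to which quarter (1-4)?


Month: December (month 12)
Q1: January-March (months 1-3)
Q2: April-June (months 4-6)
Q3: July-September (months 7-9)
Q4: October-December (months 10-12)
Month 12 falls in Q4

4


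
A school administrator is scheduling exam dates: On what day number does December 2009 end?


Month: December
Year: 2009
December is a 31-day month
Total: 31 days

31


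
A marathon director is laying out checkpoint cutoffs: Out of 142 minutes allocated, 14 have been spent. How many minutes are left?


Total budget: 142 minutes
Time used: 14 minutes
Remaining: 142 - 14 = 128 minutes
Percent used: 9.9%
Percent remaining: 90.1%

128


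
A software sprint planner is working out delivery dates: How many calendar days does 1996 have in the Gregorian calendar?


Year: 1996
Check leap year rules:
Divisible by 4? Yes
Divisible by 100? No
1996 is a leap year
Days: 366

366


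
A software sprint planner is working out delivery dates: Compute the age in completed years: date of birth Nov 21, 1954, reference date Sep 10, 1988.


Birth: 1954-11-21
Reference: 1988-09-10
Year difference: 1988 - 1954 = 34
Has birthday (11-21) occurred by 09-10? No
Birthday not yet reached this year -> subtract 1
Age in full years: 33

33


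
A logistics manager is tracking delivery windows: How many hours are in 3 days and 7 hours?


Days: 3
Extra hours: 7
Hours per day: 24
Days to hours: 3 x 24 = 72
Total: 72 + 7 = 79

79


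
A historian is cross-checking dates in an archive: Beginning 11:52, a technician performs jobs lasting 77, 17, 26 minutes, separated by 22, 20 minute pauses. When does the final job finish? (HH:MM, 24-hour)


Start: 11:52 = 712 min from midnight
  after task 1 (77 min): 13:09
  after break (22 min): 13:31
  after task 2 (17 min): 13:48
  after break (20 min): 14:08
  after task 3 (26 min): 14:34
Total elapsed: 162 minutes
End time: 14:34

14:34


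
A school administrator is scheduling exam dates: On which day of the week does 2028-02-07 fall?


Date: 2028-02-07
January 1, 2028 is a Saturday
Day of year: 38
Offset from Jan 1: 37 days
37 mod 7 = 2
Result: Monday

Monday


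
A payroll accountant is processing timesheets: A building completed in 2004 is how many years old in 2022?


Birth year: 2004
Current year: 2022
Age = current year - birth year
Age = 2022 - 2004 = 18

18


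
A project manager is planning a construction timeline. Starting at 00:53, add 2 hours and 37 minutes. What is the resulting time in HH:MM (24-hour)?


Start time: 00:53
Adding: 2 hours 37 minutes
Minutes: 53 + 37 = 90
Minute overflow: 90 >= 60, so carry 1 hour, minutes = 30
Hours: 0 + 2 + 1 = 3
Result: 03:30

03:30


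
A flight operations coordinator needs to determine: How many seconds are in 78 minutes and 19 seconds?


Minutes: 78
Extra seconds: 19
Seconds per minute: 60
Minutes to seconds: 78 x 60 = 4680
Total: 4680 + 19 = 4699

4699


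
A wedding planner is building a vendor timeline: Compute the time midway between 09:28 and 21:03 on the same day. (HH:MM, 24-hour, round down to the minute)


Start time: 09:28 = 568 minutes from midnight
End time: 21:03 = 1263 minutes from midnight
Sum: 568 + 1263 = 1831
Midpoint: 1831 / 2 = 915 minutes
Convert: 915 / 60 = 15 hours, 15 minutes
Result: 15:15

15:15


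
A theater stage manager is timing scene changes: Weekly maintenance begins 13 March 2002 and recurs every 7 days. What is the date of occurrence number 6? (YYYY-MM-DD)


First occurrence: 2002-03-13 (occurrence 1)
Each occurrence is 7 days after the previous.
Occurrence 6 is 5 weeks after the first.
5 weeks = 35 days
2002-03-13 + 35 days = 2002-04-17

2002-04-17


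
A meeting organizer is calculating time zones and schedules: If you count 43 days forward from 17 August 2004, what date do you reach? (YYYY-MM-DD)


Start: 2004-08-17
Adding 43 days
Days remaining in August: 14
After August: 29 days still to add
September 2004 has 30 days, need 29
Result: 2004-09-29

2004-09-29


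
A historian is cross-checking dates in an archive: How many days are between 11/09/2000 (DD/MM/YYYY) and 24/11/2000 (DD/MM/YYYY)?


Start date: 2000-09-11
End date: 2000-11-24
Sep 2000: +20 days
Oct 2000: +31 days
Nov 2000: +23 days
Total: 74 days

74


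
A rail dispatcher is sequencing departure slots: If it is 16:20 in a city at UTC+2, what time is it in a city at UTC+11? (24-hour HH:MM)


Local time: 16:20 at UTC+2 (offset 2h)
Target zone: UTC+11 (offset 11h)
Difference: 11 - (2) = 9 hours
Calculation: 16 + (9) = 25
Wraparound: (25) mod 24 = 1
Result: 01:20

01:20


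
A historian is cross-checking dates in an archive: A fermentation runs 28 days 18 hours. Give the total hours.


Days: 28
Extra hours: 18
Hours per day: 24
Days to hours: 28 x 24 = 672
Total: 672 + 18 = 690

690


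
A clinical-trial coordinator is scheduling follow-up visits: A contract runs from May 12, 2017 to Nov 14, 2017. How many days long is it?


Start date: 2017-05-12
End date: 2017-11-14
May 2017: +20 days
Jun 2017: +30 days
Jul 2017: +31 days
... (4 more months)
Total: 186 days

186


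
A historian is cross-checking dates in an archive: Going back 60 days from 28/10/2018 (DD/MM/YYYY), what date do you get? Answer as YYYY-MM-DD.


Start: 2018-10-28
Subtracting 60 days
Days already passed in October: 28
After going back through October: 32 more days to subtract
September 2018: 30 days, 2 remaining
August 2018 has 31 days, need 2
Result: 2018-08-29

2018-08-29


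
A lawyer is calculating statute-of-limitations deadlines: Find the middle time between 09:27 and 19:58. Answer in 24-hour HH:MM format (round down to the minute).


Start time: 09:27 = 567 minutes from midnight
End time: 19:58 = 1198 minutes from midnight
Sum: 567 + 1198 = 1765
Midpoint: 1765 / 2 = 882 minutes
Convert: 882 / 60 = 14 hours, 42 minutes
Result: 14:42

14:42


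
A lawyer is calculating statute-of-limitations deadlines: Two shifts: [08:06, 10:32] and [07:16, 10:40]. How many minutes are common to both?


Interval A: [486, 632] minutes from midnight
Interval B: [436, 640] minutes from midnight
Overlap start = max(486, 436) = 486
Overlap end = min(632, 640) = 632
Overlap = 632 - 486 = 146 minutes

146


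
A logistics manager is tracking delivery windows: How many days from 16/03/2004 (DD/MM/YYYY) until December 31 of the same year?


Start: March 16, 2004
End: December 31, 2004
Days left in March: 15
April: 30
May: 31
June: 30
July: 31
... plus remaining months
Sum of remaining months: 275
Total: 15 + 275 = 290

290


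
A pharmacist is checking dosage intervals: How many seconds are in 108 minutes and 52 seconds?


Minutes: 108
Seconds: 52
Convert minutes to seconds: 108 x 60 = 6480
Add remaining seconds: 6480 + 52 = 6532

6532


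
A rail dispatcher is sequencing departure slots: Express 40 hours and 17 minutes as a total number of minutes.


Hours: 40
Extra minutes: 17
Minutes per hour: 60
Hours to minutes: 40 x 60 = 2400
Total: 2400 + 17 = 2417

2417


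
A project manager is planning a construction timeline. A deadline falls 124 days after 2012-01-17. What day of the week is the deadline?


Start: 2012-01-17 (Tuesday)
Step 1 - find target date: add 124 days
  2012-01-17 + 124 days = 2012-05-20
Step 2 - day of week:
  124 mod 7 = 5
  Tuesday + 5 days -> Sunday
Result: Sunday (2012-05-20)

Sunday


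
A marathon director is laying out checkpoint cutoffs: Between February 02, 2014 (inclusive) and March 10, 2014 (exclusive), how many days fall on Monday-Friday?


Start: 2014-02-02 (Sunday)
End (exclusive): 2014-03-10 (Monday)
Total calendar days: 36
Full weeks: 36 // 7 = 5 -> 25 weekdays
Remaining 1 days starting on Sunday:
  Sun(-) -> 0 weekdays
Total business days: 25 + 0 = 25

25


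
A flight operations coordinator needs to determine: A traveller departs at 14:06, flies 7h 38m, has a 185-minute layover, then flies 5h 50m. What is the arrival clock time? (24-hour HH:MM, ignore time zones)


Depart: 14:06
Leg 1: +458 min -> 21:44
Layover: +185 min -> 00:49
Leg 2: +350 min -> 06:39
Total travel: 993 minutes = 16h 33m
Arrival: 06:39

06:39


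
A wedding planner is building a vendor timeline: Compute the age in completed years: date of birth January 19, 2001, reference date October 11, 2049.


Birth: 2001-01-19
Reference: 2049-10-11
Year difference: 2049 - 2001 = 48
Has birthday (01-19) occurred by 10-11? Yes
Age in full years: 48

48


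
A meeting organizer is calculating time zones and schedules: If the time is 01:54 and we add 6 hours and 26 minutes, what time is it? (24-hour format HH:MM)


Start time: 01:54
Adding: 6 hours 26 minutes
Minutes: 54 + 26 = 80
Minute overflow: 80 >= 60, so carry 1 hour, minutes = 20
Hours: 1 + 6 + 1 = 8
Result: 08:20

08:20


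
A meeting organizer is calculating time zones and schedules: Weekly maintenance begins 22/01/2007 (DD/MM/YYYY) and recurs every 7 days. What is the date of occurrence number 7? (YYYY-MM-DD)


First occurrence: 2007-01-22 (occurrence 1)
Each occurrence is 7 days after the previous.
Occurrence 7 is 6 weeks after the first.
6 weeks = 42 days
2007-01-22 + 42 days = 2007-03-05

2007-03-05


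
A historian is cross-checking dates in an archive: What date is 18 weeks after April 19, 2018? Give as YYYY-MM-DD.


Start: 2018-04-19
Weeks to add: 18
Convert to days: 18 x 7 = 126 days
Add 126 days to 2018-04-19
Result: 2018-08-23

2018-08-23


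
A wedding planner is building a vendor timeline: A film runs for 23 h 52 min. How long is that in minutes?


Hours: 23
Minutes: 52
Convert hours to minutes: 23 x 60 = 1380
Add remaining minutes: 1380 + 52 = 1432

1432


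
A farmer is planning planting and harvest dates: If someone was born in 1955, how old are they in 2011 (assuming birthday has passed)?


Birth year: 1955
Current year: 2011
Age = current year - birth year
Age = 2011 - 1955 = 56

56


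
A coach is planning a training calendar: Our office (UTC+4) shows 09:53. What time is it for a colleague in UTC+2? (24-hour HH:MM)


Local time: 09:53 at UTC+4 (offset 4h)
Target zone: UTC+2 (offset 2h)
Difference: 2 - (4) = -2 hours
Calculation: 9 + (-2) = 7
Result: 07:53

07:53


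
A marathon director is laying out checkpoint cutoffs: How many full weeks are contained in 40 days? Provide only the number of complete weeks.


Total days: 40
Days per week: 7
Division: 40 / 7 = 5 remainder 5
Complete weeks: 5
Remaining days: 5

5


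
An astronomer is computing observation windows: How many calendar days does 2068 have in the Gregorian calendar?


Year: 2068
Check leap year rules:
Divisible by 4? Yes
Divisible by 100? No
2068 is a leap year
Days: 366

366


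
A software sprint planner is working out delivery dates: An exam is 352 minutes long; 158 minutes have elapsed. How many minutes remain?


Total budget: 352 minutes
Time used: 158 minutes
Remaining: 352 - 158 = 194 minutes
Percent used: 44.9%
Percent remaining: 55.1%

194


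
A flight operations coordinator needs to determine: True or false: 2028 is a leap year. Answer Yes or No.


Year: 2028
Divisible by 4? 2028 / 4 = 507.0 -> Yes
Divisible by 100? 2028 / 100 = 20.28 -> No
Divisible by 4 but not 100, so it IS a leap year

Yes


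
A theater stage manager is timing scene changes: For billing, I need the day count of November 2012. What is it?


Month: November
Year: 2012
November is a 30-day month
Total: 30 days

30


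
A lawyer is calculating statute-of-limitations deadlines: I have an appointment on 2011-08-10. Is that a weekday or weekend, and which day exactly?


Date: 2011-08-10
January 1, 2011 is a Saturday
Day of year: 222
Offset from Jan 1: 221 days
221 mod 7 = 4
Result: Wednesday

Wednesday


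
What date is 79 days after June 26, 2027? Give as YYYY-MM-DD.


Start: 2027-06-26
Adding 79 days
Days remaining in June: 4
After June: 75 days still to add
July 2027: 31 days, 44 remaining
August 2027: 31 days, 13 remaining
September 2027 has 30 days, need 13
Result: 2027-09-13

2027-09-13


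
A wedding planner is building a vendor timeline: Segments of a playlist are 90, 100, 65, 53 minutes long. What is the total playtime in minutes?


Durations: 90, 100, 65, 53
Running sum: 90
+ 100 = 190
+ 65 = 255
+ 53 = 308
Total duration: 308 minutes
That is 5 hours and 8 minutes

308


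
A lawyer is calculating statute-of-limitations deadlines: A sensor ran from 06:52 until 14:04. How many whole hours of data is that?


Start: 06:52
End: 14:04
Hour difference: 14 - 6 = 8 hours
Minute difference: 4 - 52 = -48 minutes
Total minutes: 432
Complete hours: 432 / 60 = 7 (remainder 12)

7


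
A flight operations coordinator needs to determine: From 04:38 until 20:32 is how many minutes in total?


Start time: 04:38 = 278 minutes from midnight
End time: 20:32 = 1232 minutes from midnight
Difference: 1232 - 278 = 954 minutes
That is 15 hours and 54 minutes

954


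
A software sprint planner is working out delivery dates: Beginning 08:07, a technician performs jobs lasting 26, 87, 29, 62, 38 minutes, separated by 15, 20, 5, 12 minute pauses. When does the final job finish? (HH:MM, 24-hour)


Start: 08:07 = 487 min from midnight
  after task 1 (26 min): 08:33
  after break (15 min): 08:48
  after task 2 (87 min): 10:15
  after break (20 min): 10:35
  after task 3 (29 min): 11:04
  after break (5 min): 11:09
  after task 4 (62 min): 12:11
  after break (12 min): 12:23
  after task 5 (38 min): 13:01
Total elapsed: 294 minutes
End time: 13:01

13:01


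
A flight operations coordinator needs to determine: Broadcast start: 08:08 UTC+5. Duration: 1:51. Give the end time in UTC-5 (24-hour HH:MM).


Start: 08:08 in UTC+5
Step 1 - add duration:
  minutes: 8 + 51 = 59
  hours: 8 + 1 + 0 = 9
  end in UTC+5: 09:59
Step 2 - convert UTC+5 -> UTC-5:
  offset difference: -5 - (5) = -10 hours
  9 + (-10) = -1 -> mod 24 = 23
Result: 23:59 in UTC-5

23:59


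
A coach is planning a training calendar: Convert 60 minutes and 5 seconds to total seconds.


Minutes: 60
Extra seconds: 5
Seconds per minute: 60
Minutes to seconds: 60 x 60 = 3600
Total: 3600 + 5 = 3605

3605


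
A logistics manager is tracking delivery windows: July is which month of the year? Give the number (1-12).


Calendar month order:
6. June
7. July <--
8. August
July is month number 7

7


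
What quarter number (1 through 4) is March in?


Month: March (month 3)
Q1: January-March (months 1-3)
Q2: April-June (months 4-6)
Q3: July-September (months 7-9)
Q4: October-December (months 10-12)
Month 3 falls in Q1

1


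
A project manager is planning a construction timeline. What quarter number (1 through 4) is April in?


Month: April (month 4)
Q1: January-March (months 1-3)
Q2: April-June (months 4-6)
Q3: July-September (months 7-9)
Q4: October-December (months 10-12)
Month 4 falls in Q2

2


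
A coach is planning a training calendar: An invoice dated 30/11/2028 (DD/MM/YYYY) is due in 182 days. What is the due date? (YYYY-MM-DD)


Start: 2028-11-30
Adding 182 days
Days remaining in November: 0
After November: 182 days still to add
December 2028: 31 days, 151 remaining
January 2029: 31 days, 120 remaining
February 2029: 28 days, 92 remaining
March 2029: 31 days, 61 remaining
Result: 2029-05-31

2029-05-31


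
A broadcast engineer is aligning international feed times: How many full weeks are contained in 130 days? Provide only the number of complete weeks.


Total days: 130
Days per week: 7
Division: 130 / 7 = 18 remainder 4
Complete weeks: 18
Remaining days: 4

18


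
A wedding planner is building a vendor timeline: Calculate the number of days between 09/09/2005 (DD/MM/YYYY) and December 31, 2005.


Start: September 09, 2005
End: December 31, 2005
Days left in September: 21
October: 31
November: 30
December: 31
Sum of remaining months: 92
Total: 21 + 92 = 113

113


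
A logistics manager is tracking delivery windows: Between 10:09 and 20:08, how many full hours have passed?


Start: 10:09
End: 20:08
Hour difference: 20 - 10 = 10 hours
Minute difference: 8 - 9 = -1 minutes
Total minutes: 599
Complete hours: 599 / 60 = 9 (remainder 59)

9


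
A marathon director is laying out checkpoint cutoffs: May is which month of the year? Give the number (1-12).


Calendar month order:
4. April
5. May <--
6. June
May is month number 5

5


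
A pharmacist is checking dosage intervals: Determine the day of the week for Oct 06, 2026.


Date: 2026-10-06
January 1, 2026 is a Thursday
Day of year: 279
Offset from Jan 1: 278 days
278 mod 7 = 5
Result: Tuesday

Tuesday


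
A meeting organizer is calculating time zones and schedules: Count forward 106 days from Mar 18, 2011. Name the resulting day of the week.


Start: 2011-03-18 (Friday)
Step 1 - find target date: add 106 days
  2011-03-18 + 106 days = 2011-07-02
Step 2 - day of week:
  106 mod 7 = 1
  Friday + 1 days -> Saturday
Result: Saturday (2011-07-02)

Saturday


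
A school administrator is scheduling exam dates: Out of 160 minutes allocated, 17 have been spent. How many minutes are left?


Total budget: 160 minutes
Time used: 17 minutes
Remaining: 160 - 17 = 143 minutes
Percent used: 10.6%
Percent remaining: 89.4%

143


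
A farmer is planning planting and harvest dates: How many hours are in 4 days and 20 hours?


Days: 4
Extra hours: 20
Hours per day: 24
Days to hours: 4 x 24 = 96
Total: 96 + 20 = 116

116


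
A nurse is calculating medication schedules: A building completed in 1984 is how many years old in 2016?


Birth year: 1984
Current year: 2016
Age = current year - birth year
Age = 2016 - 1984 = 32

32


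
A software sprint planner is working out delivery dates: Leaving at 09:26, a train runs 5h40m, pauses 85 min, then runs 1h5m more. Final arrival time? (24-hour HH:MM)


Depart: 09:26
Leg 1: +340 min -> 15:06
Layover: +85 min -> 16:31
Leg 2: +65 min -> 17:36
Total travel: 490 minutes = 8h 10m
Arrival: 17:36

17:36


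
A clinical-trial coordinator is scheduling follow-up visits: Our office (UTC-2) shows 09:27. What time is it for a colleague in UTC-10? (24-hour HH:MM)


Local time: 09:27 at UTC-2 (offset -2h)
Target zone: UTC-10 (offset -10h)
Difference: -10 - (-2) = -8 hours
Calculation: 9 + (-8) = 1
Result: 01:27

01:27


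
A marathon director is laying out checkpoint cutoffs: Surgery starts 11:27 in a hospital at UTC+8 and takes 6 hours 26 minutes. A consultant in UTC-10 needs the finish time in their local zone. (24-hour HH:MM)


Start: 11:27 in UTC+8
Step 1 - add duration:
  minutes: 27 + 26 = 53
  hours: 11 + 6 + 0 = 17
  end in UTC+8: 17:53
Step 2 - convert UTC+8 -> UTC-10:
  offset difference: -10 - (8) = -18 hours
  17 + (-18) = -1 -> mod 24 = 23
Result: 23:53 in UTC-10

23:53


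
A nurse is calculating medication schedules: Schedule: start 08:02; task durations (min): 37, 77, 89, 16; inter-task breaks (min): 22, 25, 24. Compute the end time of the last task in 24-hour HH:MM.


Start: 08:02 = 482 min from midnight
  after task 1 (37 min): 08:39
  after break (22 min): 09:01
  after task 2 (77 min): 10:18
  after break (25 min): 10:43
  after task 3 (89 min): 12:12
  after break (24 min): 12:36
  after task 4 (16 min): 12:52
Total elapsed: 290 minutes
End time: 12:52

12:52


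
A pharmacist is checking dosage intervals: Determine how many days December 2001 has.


Month: December
Year: 2001
December is a 31-day month
Total: 31 days

31


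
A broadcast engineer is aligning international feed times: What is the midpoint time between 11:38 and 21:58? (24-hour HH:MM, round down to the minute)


Start time: 11:38 = 698 minutes from midnight
End time: 21:58 = 1318 minutes from midnight
Sum: 698 + 1318 = 2016
Midpoint: 2016 / 2 = 1008 minutes
Convert: 1008 / 60 = 16 hours, 48 minutes
Result: 16:48

16:48
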